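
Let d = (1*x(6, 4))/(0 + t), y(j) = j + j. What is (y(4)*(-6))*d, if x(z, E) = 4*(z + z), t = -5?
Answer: 2304/5 ≈ 460.80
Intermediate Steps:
x(z, E) = 8*z (x(z, E) = 4*(2*z) = 8*z)
y(j) = 2*j
d = -48/5 (d = (1*(8*6))/(0 - 5) = (1*48)/(-5) = 48*(-⅕) = -48/5 ≈ -9.6000)
(y(4)*(-6))*d = ((2*4)*(-6))*(-48/5) = (8*(-6))*(-48/5) = -48*(-48/5) = 2304/5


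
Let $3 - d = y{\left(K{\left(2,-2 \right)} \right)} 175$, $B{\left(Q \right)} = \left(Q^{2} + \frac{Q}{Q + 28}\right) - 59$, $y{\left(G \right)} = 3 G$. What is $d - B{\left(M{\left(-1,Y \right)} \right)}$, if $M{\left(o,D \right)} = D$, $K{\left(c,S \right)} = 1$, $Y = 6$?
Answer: $- \frac{8486}{17} \approx -499.18$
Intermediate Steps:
$B{\left(Q \right)} = -59 + Q^{2} + \frac{Q}{28 + Q}$ ($B{\left(Q \right)} = \left(Q^{2} + \frac{Q}{28 + Q}\right) - 59 = -59 + Q^{2} + \frac{Q}{28 + Q}$)
$d = -522$ ($d = 3 - 3 \cdot 1 \cdot 175 = 3 - 3 \cdot 175 = 3 - 525 = -522$)
$d - B{\left(M{\left(-1,Y \right)} \right)} = -522 - \frac{-1652 + 6^{3} - 348 + 28 \cdot 6^{2}}{28 + 6} = -522 - \frac{-1652 + 216 - 348 + 28 \cdot 36}{34} = -522 - \frac{-1652 + 216 - 348 + 1008}{34} = -522 - \frac{1}{34} \left(-776\right) = -522 - - \frac{388}{17} = -522 + \frac{388}{17} = - \frac{8486}{17}$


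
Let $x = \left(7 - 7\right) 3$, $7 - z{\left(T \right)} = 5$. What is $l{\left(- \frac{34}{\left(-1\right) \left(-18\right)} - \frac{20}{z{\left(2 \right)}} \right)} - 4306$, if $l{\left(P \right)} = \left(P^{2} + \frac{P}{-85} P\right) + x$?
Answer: $- \frac{9561698}{2295} \approx -4166.3$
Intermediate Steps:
$z{\left(T \right)} = 2$ ($z{\left(T \right)} = 7 - 5 = 2$)
$x = 0$ ($x = 0 \cdot 3 = 0$)
$l{\left(P \right)} = \frac{84 P^{2}}{85}$ ($l{\left(P \right)} = \left(P^{2} + \frac{P}{-85} P\right) + 0 = \left(P^{2} + P \left(- \frac{1}{85}\right) P\right) + 0 = \left(P^{2} + - \frac{P}{85} P\right) + 0 = \left(P^{2} - \frac{P^{2}}{85}\right) + 0 = \frac{84 P^{2}}{85} + 0 = \frac{84 P^{2}}{85}$)
$l{\left(- \frac{34}{\left(-1\right) \left(-18\right)} - \frac{20}{z{\left(2 \right)}} \right)} - 4306 = \frac{84 \left(- \frac{34}{\left(-1\right) \left(-18\right)} - \frac{20}{2}\right)^{2}}{85} - 4306 = \frac{84 \left(- \frac{34}{18} - 10\right)^{2}}{85} - 4306 = \frac{84 \left(\left(-34\right) \frac{1}{18} - 10\right)^{2}}{85} - 4306 = \frac{84 \left(- \frac{17}{9} - 10\right)^{2}}{85} - 4306 = \frac{84 \left(- \frac{107}{9}\right)^{2}}{85} - 4306 = \frac{84}{85} \cdot \frac{11449}{81} - 4306 = \frac{320572}{2295} - 4306 = - \frac{9561698}{2295}$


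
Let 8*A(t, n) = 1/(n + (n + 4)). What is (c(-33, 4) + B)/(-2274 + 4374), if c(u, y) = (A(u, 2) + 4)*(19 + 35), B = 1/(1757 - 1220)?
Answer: 21293/206208 ≈ 0.10326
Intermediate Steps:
A(t, n) = 1/(8*(4 + 2*n)) (A(t, n) = 1/(8*(n + (n + 4))) = 1/(8*(n + (4 + n))) = 1/(8*(4 + 2*n)))
B = 1/537 ≈ 0.0018622
c(u, y) = 6939/32 (c(u, y) = (1/(16*(2 + 2)) + 4)*(19 + 35) = ((1/16)/4 + 4)*54 = ((1/16)*(¼) + 4)*54 = (1/64 + 4)*54 = (257/64)*54 = 6939/32)
(c(-33, 4) + B)/(-2274 + 4374) = (6939/32 + 1/537)/(-2274 + 4374) = (3726275/17184)/2100 = (3726275/17184)*(1/2100) = 21293/206208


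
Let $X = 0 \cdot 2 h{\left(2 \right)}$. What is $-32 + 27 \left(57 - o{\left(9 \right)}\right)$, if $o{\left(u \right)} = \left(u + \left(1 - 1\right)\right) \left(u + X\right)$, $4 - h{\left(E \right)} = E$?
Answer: $-680$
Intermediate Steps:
$h{\left(E \right)} = 4 - E$
$X = 0$ ($X = 0 \cdot 2 \left(4 - 2\right) = 0 \left(4 - 2\right) = 0 \cdot 2 = 0$)
$o{\left(u \right)} = u^{2}$ ($o{\left(u \right)} = \left(u + \left(1 - 1\right)\right) \left(u + 0\right) = \left(u + 0\right) u = u u = u^{2}$)
$-32 + 27 \left(57 - o{\left(9 \right)}\right) = -32 + 27 \left(57 - 9^{2}\right) = -32 + 27 \left(57 - 81\right) = -32 + 27 \left(-24\right) = -32 - 648 = -680$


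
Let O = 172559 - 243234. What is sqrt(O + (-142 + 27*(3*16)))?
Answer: I*sqrt(69521) ≈ 263.67*I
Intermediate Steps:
O = -70675
sqrt(O + (-142 + 27*(3*16))) = sqrt(-70675 + (-142 + 27*(3*16))) = sqrt(-70675 + (-142 + 27*48)) = sqrt(-70675 + (-142 + 1296)) = sqrt(-70675 + 1154) = sqrt(-69521) = I*sqrt(69521)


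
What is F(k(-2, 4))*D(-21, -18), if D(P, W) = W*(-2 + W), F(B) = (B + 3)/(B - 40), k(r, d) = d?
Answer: -70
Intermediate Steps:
F(B) = (3 + B)/(-40 + B)
F(k(-2, 4))*D(-21, -18) = ((3 + 4)/(-40 + 4))*(-18*(-2 - 18)) = (7/(-36))*(-18*(-20)) = -1/36*7*360 = -7/36*360 = -70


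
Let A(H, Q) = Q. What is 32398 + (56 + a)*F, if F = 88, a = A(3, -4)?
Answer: 36974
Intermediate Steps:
a = -4
32398 + (56 + a)*F = 32398 + (56 - 4)*88 = 32398 + 52*88 = 32398 + 4576 = 36974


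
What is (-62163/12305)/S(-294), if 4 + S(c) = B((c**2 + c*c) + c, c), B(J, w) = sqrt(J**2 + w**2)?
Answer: -62163/91620730515430 - 9137961*sqrt(344570)/183241461030860 ≈ -2.9273e-5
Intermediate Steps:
S(c) = -4 + sqrt(c**2 + (c + 2*c**2)**2) (S(c) = -4 + sqrt(((c**2 + c*c) + c)**2 + c**2) = -4 + sqrt(((c**2 + c**2) + c)**2 + c**2) = -4 + sqrt((2*c**2 + c)**2 + c**2) = -4 + sqrt((c + 2*c**2)**2 + c**2) = -4 + sqrt(c**2 + (c + 2*c**2)**2))
(-62163/12305)/S(-294) = (-62163/12305)/(-4 + sqrt((-294)**2*(1 + (1 + 2*(-294))**2))) = (-62163*1/12305)/(-4 + sqrt(86436*(1 + (1 - 588)**2))) = -62163/(12305*(-4 + sqrt(86436*(1 + (-587)**2)))) = -62163/(12305*(-4 + sqrt(86436*(1 + 344569)))) = -62163/(12305*(-4 + sqrt(86436*344570))) = -62163/(12305*(-4 + sqrt(29783252520))) = -62163/(12305*(-4 + 294*sqrt(344570)))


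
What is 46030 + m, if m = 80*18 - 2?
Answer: 47468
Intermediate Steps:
m = 1438 (m = 1440 - 2 = 1438)
46030 + m = 46030 + 1438 = 47468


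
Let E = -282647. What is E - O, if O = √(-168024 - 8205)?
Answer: -282647 - 3*I*√19581 ≈ -2.8265e+5 - 419.8*I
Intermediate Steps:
O = 3*I*√19581 (O = √(-176229) = 3*I*√19581 ≈ 419.8*I)
E - O = -282647 - 3*I*√19581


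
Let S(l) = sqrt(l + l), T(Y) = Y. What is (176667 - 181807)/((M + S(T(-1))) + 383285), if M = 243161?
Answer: -1609966220/196217295459 + 2570*I*sqrt(2)/196217295459 ≈ -0.008205 + 1.8523e-8*I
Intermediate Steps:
S(l) = sqrt(2)*sqrt(l) (S(l) = sqrt(2*l) = sqrt(2)*sqrt(l))
(176667 - 181807)/((M + S(T(-1))) + 383285) = (176667 - 181807)/((243161 + sqrt(2)*sqrt(-1)) + 383285) = -5140/((243161 + sqrt(2)*I) + 383285) = -5140/((243161 + I*sqrt(2)) + 383285) = -5140/(626446 + I*sqrt(2))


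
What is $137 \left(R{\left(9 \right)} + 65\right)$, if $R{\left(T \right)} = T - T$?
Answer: $8905$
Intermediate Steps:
$R{\left(T \right)} = 0$
$137 \left(R{\left(9 \right)} + 65\right) = 137 \left(0 + 65\right) = 137 \cdot 65 = 8905$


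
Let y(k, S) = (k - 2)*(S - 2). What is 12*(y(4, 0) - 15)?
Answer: -228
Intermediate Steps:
y(k, S) = (-2 + S)*(-2 + k) (y(k, S) = (-2 + k)*(-2 + S) = (-2 + S)*(-2 + k))
12*(y(4, 0) - 15) = 12*((4 - 2*0 - 2*4 + 0*4) - 15) = 12*((4 + 0 - 8 + 0) - 15) = 12*(-4 - 15) = 12*(-19) = -228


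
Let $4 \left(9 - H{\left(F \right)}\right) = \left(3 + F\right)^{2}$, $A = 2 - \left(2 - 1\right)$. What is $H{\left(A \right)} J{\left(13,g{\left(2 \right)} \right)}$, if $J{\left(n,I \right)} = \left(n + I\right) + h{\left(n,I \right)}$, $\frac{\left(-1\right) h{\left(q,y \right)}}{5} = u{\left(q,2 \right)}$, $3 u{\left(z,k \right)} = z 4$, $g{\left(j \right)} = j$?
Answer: $- \frac{1075}{3} \approx -358.33$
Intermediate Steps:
$u{\left(z,k \right)} = \frac{4 z}{3}$ ($u{\left(z,k \right)} = \frac{z 4}{3} = \frac{4 z}{3}$)
$h{\left(q,y \right)} = - \frac{20 q}{3}$ ($h{\left(q,y \right)} = - 5 \frac{4 q}{3} = - \frac{20 q}{3}$)
$A = 1$ ($A = 2 - 1 = 1$)
$H{\left(F \right)} = 9 - \frac{\left(3 + F\right)^{2}}{4}$
$J{\left(n,I \right)} = I - \frac{17 n}{3}$ ($J{\left(n,I \right)} = \left(n + I\right) - \frac{20 n}{3} = \left(I + n\right) - \frac{20 n}{3} = I - \frac{17 n}{3}$)
$H{\left(A \right)} J{\left(13,g{\left(2 \right)} \right)} = \left(9 - \frac{\left(3 + 1\right)^{2}}{4}\right) \left(2 - \frac{221}{3}\right) = \left(9 - \frac{4^{2}}{4}\right) \left(2 - \frac{221}{3}\right) = \left(9 - 4\right) \left(- \frac{215}{3}\right) = 5 \left(- \frac{215}{3}\right) = - \frac{1075}{3}$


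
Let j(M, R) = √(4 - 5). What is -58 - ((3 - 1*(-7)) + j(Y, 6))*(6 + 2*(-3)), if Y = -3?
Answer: -58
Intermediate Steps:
j(M, R) = I (j(M, R) = √(-1) = I)
-58 - ((3 - 1*(-7)) + j(Y, 6))*(6 + 2*(-3)) = -58 - ((3 - 1*(-7)) + I)*(6 + 2*(-3)) = -58 - ((3 + 7) + I)*(6 - 6) = -58 - (10 + I)*0 = -58 - 1*0 = -58 + 0 = -58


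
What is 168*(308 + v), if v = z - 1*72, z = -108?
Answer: 21504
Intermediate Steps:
v = -180 (v = -108 - 1*72 = -108 - 72 = -180)
168*(308 + v) = 168*(308 - 180) = 168*128 = 21504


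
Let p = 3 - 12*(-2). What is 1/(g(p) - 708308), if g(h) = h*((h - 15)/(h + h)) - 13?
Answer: -1/708315 ≈ -1.4118e-6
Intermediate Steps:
p = 27 (p = 3 + 24 = 27)
g(h) = -41/2 + h/2 (g(h) = h*((-15 + h)/((2*h))) - 13 = h*((-15 + h)*(1/(2*h))) - 13 = h*((-15 + h)/(2*h)) - 13 = (-15/2 + h/2) - 13 = -41/2 + h/2)
1/(g(p) - 708308) = 1/((-41/2 + (½)*27) - 708308) = 1/((-41/2 + 27/2) - 708308) = 1/(-7 - 708308) = 1/(-708315) = -1/708315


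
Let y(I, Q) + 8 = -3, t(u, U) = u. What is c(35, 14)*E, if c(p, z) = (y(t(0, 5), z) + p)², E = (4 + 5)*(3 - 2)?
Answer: 5184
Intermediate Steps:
E = 9 (E = 9*1 = 9)
y(I, Q) = -11 (y(I, Q) = -8 - 3 = -11)
c(p, z) = (-11 + p)²
c(35, 14)*E = (-11 + 35)²*9 = 24²*9 = 576*9 = 5184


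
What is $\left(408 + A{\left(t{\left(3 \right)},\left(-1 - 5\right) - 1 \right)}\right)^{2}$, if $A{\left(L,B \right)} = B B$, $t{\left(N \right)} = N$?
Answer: $208849$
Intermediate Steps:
$A{\left(L,B \right)} = B^{2}$
$\left(408 + A{\left(t{\left(3 \right)},\left(-1 - 5\right) - 1 \right)}\right)^{2} = \left(408 + \left(\left(-1 - 5\right) - 1\right)^{2}\right)^{2} = \left(408 + \left(-6 - 1\right)^{2}\right)^{2} = \left(408 + \left(-7\right)^{2}\right)^{2} = \left(408 + 49\right)^{2} = 457^{2} = 208849$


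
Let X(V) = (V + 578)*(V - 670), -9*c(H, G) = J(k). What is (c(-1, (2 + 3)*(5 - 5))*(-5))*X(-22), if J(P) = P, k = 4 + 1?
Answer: -9618800/9 ≈ -1.0688e+6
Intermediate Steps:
k = 5
c(H, G) = -5/9 (c(H, G) = -1/9*5 = -5/9)
X(V) = (-670 + V)*(578 + V) (X(V) = (578 + V)*(-670 + V) = (-670 + V)*(578 + V))
(c(-1, (2 + 3)*(5 - 5))*(-5))*X(-22) = (-5/9*(-5))*(-387260 + (-22)**2 - 92*(-22)) = 25*(-387260 + 484 + 2024)/9 = (25/9)*(-384752) = -9618800/9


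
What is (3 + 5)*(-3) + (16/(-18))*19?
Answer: -368/9 ≈ -40.889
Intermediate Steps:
(3 + 5)*(-3) + (16/(-18))*19 = 8*(-3) + (16*(-1/18))*19 = -24 - 8/9*19 = -24 - 152/9 = -368/9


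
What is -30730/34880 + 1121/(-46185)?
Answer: -145836553/161093280 ≈ -0.90529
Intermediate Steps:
-30730/34880 + 1121/(-46185) = -30730*1/34880 + 1121*(-1/46185) = -3073/3488 - 1121/46185 = -145836553/161093280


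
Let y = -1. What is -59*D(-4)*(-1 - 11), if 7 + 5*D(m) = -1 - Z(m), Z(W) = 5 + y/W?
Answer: -9381/5 ≈ -1876.2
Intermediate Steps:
Z(W) = 5 - 1/W
D(m) = -13/5 + 1/(5*m) (D(m) = -7/5 + (-1 - (5 - 1/m))/5 = -7/5 + (-1 + (-5 + 1/m))/5 = -7/5 + (-6 + 1/m)/5 = -7/5 + (-6/5 + 1/(5*m)) = -13/5 + 1/(5*m))
-59*D(-4)*(-1 - 11) = -59*(⅕)*(1 - 13*(-4))/(-4)*(-1 - 11) = -59*(⅕)*(-¼)*(1 + 52)*(-12) = -59*(⅕)*(-¼)*53*(-12) = -(-3127)*(-12)/20 = -59*159/5 = -9381/5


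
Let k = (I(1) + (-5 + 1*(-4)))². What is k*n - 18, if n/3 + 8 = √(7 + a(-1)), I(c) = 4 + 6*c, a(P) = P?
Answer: -42 + 3*√6 ≈ -34.652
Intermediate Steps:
k = 1 (k = ((4 + 6*1) + (-5 + 1*(-4)))² = ((4 + 6) + (-5 - 4))² = (10 - 9)² = 1² = 1)
n = -24 + 3*√6 (n = -24 + 3*√(7 - 1) = -24 + 3*√6 ≈ -16.652)
k*n - 18 = 1*(-24 + 3*√6) - 18 = (-24 + 3*√6) - 18 = -42 + 3*√6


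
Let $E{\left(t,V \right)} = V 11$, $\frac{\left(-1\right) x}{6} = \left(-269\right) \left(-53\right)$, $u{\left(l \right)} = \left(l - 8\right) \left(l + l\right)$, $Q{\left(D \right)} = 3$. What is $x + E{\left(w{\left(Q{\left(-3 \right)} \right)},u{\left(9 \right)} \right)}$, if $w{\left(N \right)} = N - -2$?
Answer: $-85344$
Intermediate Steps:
$w{\left(N \right)} = 2 + N$ ($w{\left(N \right)} = N + 2 = 2 + N$)
$u{\left(l \right)} = 2 l \left(-8 + l\right)$ ($u{\left(l \right)} = \left(-8 + l\right) 2 l = 2 l \left(-8 + l\right)$)
$x = -85542$ ($x = - 6 \left(\left(-269\right) \left(-53\right)\right) = \left(-6\right) 14257 = -85542$)
$E{\left(t,V \right)} = 11 V$
$x + E{\left(w{\left(Q{\left(-3 \right)} \right)},u{\left(9 \right)} \right)} = -85542 + 11 \cdot 2 \cdot 9 \left(-8 + 9\right) = -85542 + 11 \cdot 2 \cdot 9 \cdot 1 = -85542 + 11 \cdot 18 = -85542 + 198 = -85344$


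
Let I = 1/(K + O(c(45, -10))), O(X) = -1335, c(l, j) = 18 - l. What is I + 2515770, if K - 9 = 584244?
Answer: 1466487616861/582918 ≈ 2.5158e+6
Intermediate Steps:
K = 584253 (K = 9 + 584244 = 584253)
I = 1/582918 (I = 1/(584253 - 1335) = 1/582918 ≈ 1.7155e-6)
I + 2515770 = 1/582918 + 2515770 = 1466487616861/582918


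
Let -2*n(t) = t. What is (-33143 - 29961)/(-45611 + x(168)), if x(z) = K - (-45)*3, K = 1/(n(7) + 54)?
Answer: 3186752/2296537 ≈ 1.3876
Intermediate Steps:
n(t) = -t/2
K = 2/101 (K = 1/(-½*7 + 54) = 1/(-7/2 + 54) = 1/(101/2) = 2/101 ≈ 0.019802)
x(z) = 13637/101 (x(z) = 2/101 - (-45)*3 = 2/101 - 1*(-135) = 2/101 + 135 = 13637/101)
(-33143 - 29961)/(-45611 + x(168)) = (-33143 - 29961)/(-45611 + 13637/101) = -63104/(-4593074/101) = -63104*(-101/4593074) = 3186752/2296537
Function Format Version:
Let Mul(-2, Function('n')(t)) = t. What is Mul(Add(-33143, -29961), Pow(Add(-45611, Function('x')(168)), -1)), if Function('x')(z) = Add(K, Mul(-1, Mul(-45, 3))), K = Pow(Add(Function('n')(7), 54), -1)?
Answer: Rational(3186752, 2296537) ≈ 1.3876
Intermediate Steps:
Function('n')(t) = Mul(Rational(-1, 2), t)
K = Rational(2, 101) (K = Pow(Add(Mul(Rational(-1, 2), 7), 54), -1) = Pow(Add(Rational(-7, 2), 54), -1) = Pow(Rational(101, 2), -1) = Rational(2, 101) ≈ 0.019802)
Function('x')(z) = Rational(13637, 101) (Function('x')(z) = Add(Rational(2, 101), Mul(-1, Mul(-45, 3))) = Add(Rational(2, 101), Mul(-1, -135)) = Add(Rational(2, 101), 135) = Rational(13637, 101))
Mul(Add(-33143, -29961), Pow(Add(-45611, Function('x')(168)), -1)) = Mul(Add(-33143, -29961), Pow(Add(-45611, Rational(13637, 101)), -1)) = Mul(-63104, Pow(Rational(-4593074, 101), -1)) = Mul(-63104, Rational(-101, 4593074)) = Rational(3186752, 2296537)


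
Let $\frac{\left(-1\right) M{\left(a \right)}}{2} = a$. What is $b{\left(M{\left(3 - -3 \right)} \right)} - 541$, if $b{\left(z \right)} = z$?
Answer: $-553$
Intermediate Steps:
$M{\left(a \right)} = - 2 a$
$b{\left(M{\left(3 - -3 \right)} \right)} - 541 = - 2 \left(3 - -3\right) - 541 = - 2 \left(3 + 3\right) - 541 = \left(-2\right) 6 - 541 = -12 - 541 = -553$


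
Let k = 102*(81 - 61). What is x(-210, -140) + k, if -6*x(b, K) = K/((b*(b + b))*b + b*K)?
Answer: 1616781599/792540 ≈ 2040.0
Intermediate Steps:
k = 2040 (k = 102*20 = 2040)
x(b, K) = -K/(6*(2*b³ + K*b)) (x(b, K) = -K/(6*((b*(b + b))*b + b*K)) = -K/(6*((b*(2*b))*b + K*b)) = -K/(6*((2*b²)*b + K*b)) = -K/(6*(2*b³ + K*b)))
x(-210, -140) + k = -⅙*(-140)/(-210*(-140 + 2*(-210)²)) + 2040 = -⅙*(-140)*(-1/210)/(-140 + 2*44100) + 2040 = -⅙*(-140)*(-1/210)/(-140 + 88200) + 2040 = -⅙*(-140)*(-1/210)/88060 + 2040 = -⅙*(-140)*(-1/210)*1/88060 + 2040 = -1/792540 + 2040 = 1616781599/792540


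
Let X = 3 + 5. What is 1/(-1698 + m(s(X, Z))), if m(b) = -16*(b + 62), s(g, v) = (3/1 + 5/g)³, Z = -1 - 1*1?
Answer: -32/110469 ≈ -0.00028967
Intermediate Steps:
Z = -2 (Z = -1 - 1 = -2)
X = 8
s(g, v) = (3 + 5/g)³ (s(g, v) = (3*1 + 5/g)³ = (3 + 5/g)³)
m(b) = -992 - 16*b (m(b) = -16*(62 + b) = -992 - 16*b)
1/(-1698 + m(s(X, Z))) = 1/(-1698 + (-992 - 16*(5 + 3*8)³/8³)) = 1/(-1698 + (-992 - (5 + 24)³/32)) = 1/(-1698 + (-992 - 29³/32)) = 1/(-1698 + (-992 - 24389/32)) = 1/(-1698 - 56133/32) = 1/(-110469/32) = -32/110469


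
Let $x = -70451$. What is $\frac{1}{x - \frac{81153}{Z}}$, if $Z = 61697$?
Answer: $- \frac{61697}{4346696500} \approx -1.4194 \cdot 10^{-5}$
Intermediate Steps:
$\frac{1}{x - \frac{81153}{Z}} = \frac{1}{-70451 - \frac{81153}{61697}} = \frac{1}{- \frac{4346696500}{61697}} = - \frac{61697}{4346696500}$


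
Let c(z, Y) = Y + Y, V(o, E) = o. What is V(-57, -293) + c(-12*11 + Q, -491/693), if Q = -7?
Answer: -40483/693 ≈ -58.417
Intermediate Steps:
c(z, Y) = 2*Y
V(-57, -293) + c(-12*11 + Q, -491/693) = -57 + 2*(-491/693) = -57 - 982/693 = -40483/693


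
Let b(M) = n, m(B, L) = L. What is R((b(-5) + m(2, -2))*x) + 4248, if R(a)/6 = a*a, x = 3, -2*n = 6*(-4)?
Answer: 9648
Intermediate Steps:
n = 12 (n = -3*(-4) = -1/2*(-24) = 12)
b(M) = 12
R(a) = 6*a**2 (R(a) = 6*(a*a) = 6*a**2)
R((b(-5) + m(2, -2))*x) + 4248 = 6*((12 - 2)*3)**2 + 4248 = 6*(10*3)**2 + 4248 = 6*30**2 + 4248 = 6*900 + 4248 = 5400 + 4248 = 9648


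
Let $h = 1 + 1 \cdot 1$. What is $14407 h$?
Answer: $28814$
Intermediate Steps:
$h = 2$ ($h = 1 + 1 = 2$)
$14407 h = 14407 \cdot 2 = 28814$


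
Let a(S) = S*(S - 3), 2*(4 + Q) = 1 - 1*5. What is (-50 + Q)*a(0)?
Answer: 0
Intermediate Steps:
Q = -6 (Q = -4 + (1 - 1*5)/2 = -4 + (1 - 5)/2 = -4 + (½)*(-4) = -4 - 2 = -6)
a(S) = S*(-3 + S)
(-50 + Q)*a(0) = (-50 - 6)*(0*(-3 + 0)) = -0*(-3) = -56*0 = 0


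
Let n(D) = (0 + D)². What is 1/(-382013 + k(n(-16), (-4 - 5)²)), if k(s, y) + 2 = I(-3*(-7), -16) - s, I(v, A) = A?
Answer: -1/382287 ≈ -2.6158e-6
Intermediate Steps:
n(D) = D²
k(s, y) = -18 - s (k(s, y) = -2 + (-16 - s) = -18 - s)
1/(-382013 + k(n(-16), (-4 - 5)²)) = 1/(-382013 + (-18 - 1*(-16)²)) = 1/(-382013 + (-18 - 1*256)) = 1/(-382013 + (-18 - 256)) = 1/(-382013 - 274) = 1/(-382287) = -1/382287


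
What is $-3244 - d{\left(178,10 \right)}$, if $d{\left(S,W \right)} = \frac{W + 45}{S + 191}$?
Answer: $- \frac{1197091}{369} \approx -3244.1$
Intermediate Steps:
$d{\left(S,W \right)} = \frac{45 + W}{191 + S}$
$-3244 - d{\left(178,10 \right)} = -3244 - \frac{45 + 10}{191 + 178} = -3244 - \frac{1}{369} \cdot 55 = -3244 - \frac{55}{369} = - \frac{1197091}{369}$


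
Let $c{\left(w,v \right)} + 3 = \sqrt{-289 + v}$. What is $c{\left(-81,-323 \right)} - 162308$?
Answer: $-162311 + 6 i \sqrt{17} \approx -1.6231 \cdot 10^{5} + 24.739 i$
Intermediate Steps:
$c{\left(w,v \right)} = -3 + \sqrt{-289 + v}$
$c{\left(-81,-323 \right)} - 162308 = \left(-3 + \sqrt{-289 - 323}\right) - 162308 = \left(-3 + \sqrt{-612}\right) - 162308 = \left(-3 + 6 i \sqrt{17}\right) - 162308 = -162311 + 6 i \sqrt{17}$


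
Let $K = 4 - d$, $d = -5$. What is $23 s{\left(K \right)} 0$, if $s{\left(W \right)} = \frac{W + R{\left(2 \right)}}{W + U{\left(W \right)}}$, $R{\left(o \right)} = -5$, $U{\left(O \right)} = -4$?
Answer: $0$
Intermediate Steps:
$K = 9$ ($K = 4 - -5 = 4 + 5 = 9$)
$s{\left(W \right)} = \frac{-5 + W}{-4 + W}$ ($s{\left(W \right)} = \frac{W - 5}{W - 4} = \frac{-5 + W}{-4 + W}$)
$23 s{\left(K \right)} 0 = 23 \frac{-5 + 9}{-4 + 9} \cdot 0 = 23 \cdot \frac{1}{5} \cdot 4 \cdot 0 = 23 \cdot \frac{4}{5} \cdot 0 = \frac{92}{5} \cdot 0 = 0$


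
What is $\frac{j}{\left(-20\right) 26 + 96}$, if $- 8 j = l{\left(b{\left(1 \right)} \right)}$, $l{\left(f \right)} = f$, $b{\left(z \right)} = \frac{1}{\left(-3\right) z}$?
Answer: $- \frac{1}{10176} \approx -9.827 \cdot 10^{-5}$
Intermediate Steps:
$b{\left(z \right)} = - \frac{1}{3 z}$
$j = \frac{1}{24}$ ($j = - \frac{\left(- \frac{1}{3}\right) 1^{-1}}{8} = - \frac{\left(- \frac{1}{3}\right) 1}{8} = \left(- \frac{1}{8}\right) \left(- \frac{1}{3}\right) = \frac{1}{24} \approx 0.041667$)
$\frac{j}{\left(-20\right) 26 + 96} = \frac{1}{24 \left(\left(-20\right) 26 + 96\right)} = \frac{1}{24 \left(-520 + 96\right)} = \frac{1}{24 \left(-424\right)} = \frac{1}{24} \left(- \frac{1}{424}\right) = - \frac{1}{10176}$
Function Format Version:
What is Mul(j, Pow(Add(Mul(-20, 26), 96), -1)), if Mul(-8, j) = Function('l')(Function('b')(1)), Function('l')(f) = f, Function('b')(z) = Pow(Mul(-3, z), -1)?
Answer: Rational(-1, 10176) ≈ -9.8270e-5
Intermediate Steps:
Function('b')(z) = Mul(Rational(-1, 3), Pow(z, -1))
j = Rational(1, 24) (j = Mul(Rational(-1, 8), Mul(Rational(-1, 3), Pow(1, -1))) = Mul(Rational(-1, 8), Mul(Rational(-1, 3), 1)) = Mul(Rational(-1, 8), Rational(-1, 3)) = Rational(1, 24) ≈ 0.041667)
Mul(j, Pow(Add(Mul(-20, 26), 96), -1)) = Mul(Rational(1, 24), Pow(Add(Mul(-20, 26), 96), -1)) = Mul(Rational(1, 24), Pow(Add(-520, 96), -1)) = Mul(Rational(1, 24), Pow(-424, -1)) = Mul(Rational(1, 24), Rational(-1, 424)) = Rational(-1, 10176)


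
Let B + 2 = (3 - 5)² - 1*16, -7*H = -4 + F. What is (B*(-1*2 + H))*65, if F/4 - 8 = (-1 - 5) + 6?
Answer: 5460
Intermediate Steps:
F = 32 (F = 32 + 4*((-1 - 5) + 6) = 32 + 4*(-6 + 6) = 32 + 4*0 = 32 + 0 = 32)
H = -4 (H = -(-4 + 32)/7 = -⅐*28 = -4)
B = -14 (B = -2 + ((3 - 5)² - 1*16) = -2 + ((-2)² - 16) = -2 + (4 - 16) = -2 - 12 = -14)
(B*(-1*2 + H))*65 = -14*(-1*2 - 4)*65 = -14*(-2 - 4)*65 = -14*(-6)*65 = 84*65 = 5460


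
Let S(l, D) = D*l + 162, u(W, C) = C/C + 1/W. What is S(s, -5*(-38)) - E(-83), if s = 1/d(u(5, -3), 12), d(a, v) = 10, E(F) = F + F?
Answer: 347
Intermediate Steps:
u(W, C) = 1 + 1/W
E(F) = 2*F
s = 1/10 ≈ 0.10000
S(l, D) = 162 + D*l
S(s, -5*(-38)) - E(-83) = (162 - 5*(-38)*(1/10)) - 2*(-83) = (162 + 190*(1/10)) - 1*(-166) = (162 + 19) + 166 = 181 + 166 = 347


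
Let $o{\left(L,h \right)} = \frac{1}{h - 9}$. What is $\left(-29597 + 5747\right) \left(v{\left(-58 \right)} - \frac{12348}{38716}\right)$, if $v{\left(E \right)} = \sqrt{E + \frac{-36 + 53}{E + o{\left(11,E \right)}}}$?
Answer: $\frac{73624950}{9679} - \frac{23850 i \sqrt{5211455}}{299} \approx 7606.7 - 1.8209 \cdot 10^{5} i$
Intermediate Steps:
$o{\left(L,h \right)} = \frac{1}{-9 + h}$
$v{\left(E \right)} = \sqrt{E + \frac{17}{E + \frac{1}{-9 + E}}}$ ($v{\left(E \right)} = \sqrt{E + \frac{-36 + 53}{E + \frac{1}{-9 + E}}} = \sqrt{E + \frac{17}{E + \frac{1}{-9 + E}}}$)
$\left(-29597 + 5747\right) \left(v{\left(-58 \right)} - \frac{12348}{38716}\right) = \left(-29597 + 5747\right) \left(\sqrt{\frac{-153 + 17 \left(-58\right) - 58 \left(1 - 58 \left(-9 - 58\right)\right)}{1 - 58 \left(-9 - 58\right)}} - \frac{12348}{38716}\right) = - 23850 \left(\sqrt{\frac{-153 - 986 - 58 \left(1 - -3886\right)}{1 - -3886}} - \frac{3087}{9679}\right) = - 23850 \left(\sqrt{\frac{-153 - 986 - 58 \left(1 + 3886\right)}{1 + 3886}} - \frac{3087}{9679}\right) = - 23850 \left(\sqrt{\frac{-153 - 986 - 225446}{3887}} - \frac{3087}{9679}\right) = - 23850 \left(\sqrt{\frac{1}{3887} \left(-226585\right)} - \frac{3087}{9679}\right) = - 23850 \left(\sqrt{- \frac{226585}{3887}} - \frac{3087}{9679}\right) = - 23850 \left(\frac{i \sqrt{5211455}}{299} - \frac{3087}{9679}\right) = - 23850 \left(- \frac{3087}{9679} + \frac{i \sqrt{5211455}}{299}\right) = \frac{73624950}{9679} - \frac{23850 i \sqrt{5211455}}{299}$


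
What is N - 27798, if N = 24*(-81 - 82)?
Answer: -31710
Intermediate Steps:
N = -3912 (N = 24*(-163) = -3912)
N - 27798 = -3912 - 27798 = -31710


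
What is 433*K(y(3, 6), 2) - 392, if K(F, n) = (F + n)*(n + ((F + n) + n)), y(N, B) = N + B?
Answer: 71053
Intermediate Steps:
y(N, B) = B + N
K(F, n) = (F + n)*(F + 3*n) (K(F, n) = (F + n)*(n + (F + 2*n)) = (F + n)*(F + 3*n))
433*K(y(3, 6), 2) - 392 = 433*((6 + 3)² + 3*2² + 4*(6 + 3)*2) - 392 = 433*(9² + 3*4 + 4*9*2) - 392 = 433*(81 + 12 + 72) - 392 = 433*165 - 392 = 71445 - 392 = 71053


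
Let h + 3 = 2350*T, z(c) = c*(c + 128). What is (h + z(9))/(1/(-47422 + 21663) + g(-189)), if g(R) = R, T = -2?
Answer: 44691865/2434226 ≈ 18.360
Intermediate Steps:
z(c) = c*(128 + c)
h = -4703 (h = -3 + 2350*(-2) = -3 - 4700 = -4703)
(h + z(9))/(1/(-47422 + 21663) + g(-189)) = (-4703 + 9*(128 + 9))/(1/(-47422 + 21663) - 189) = (-4703 + 9*137)/(1/(-25759) - 189) = (-4703 + 1233)/(-1/25759 - 189) = -3470/(-4868452/25759) = -3470*(-25759/4868452) = 44691865/2434226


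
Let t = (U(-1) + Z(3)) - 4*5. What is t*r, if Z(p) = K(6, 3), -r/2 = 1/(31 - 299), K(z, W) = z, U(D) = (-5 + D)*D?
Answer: -4/67 ≈ -0.059702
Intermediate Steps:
U(D) = D*(-5 + D)
r = 1/134 (r = -2/(31 - 299) = -2/(-268) = -2*(-1/268) = 1/134 ≈ 0.0074627)
Z(p) = 6
t = -8 (t = (-(-5 - 1) + 6) - 4*5 = (-1*(-6) + 6) - 20 = (6 + 6) - 20 = 12 - 20 = -8)
t*r = -8*1/134 = -4/67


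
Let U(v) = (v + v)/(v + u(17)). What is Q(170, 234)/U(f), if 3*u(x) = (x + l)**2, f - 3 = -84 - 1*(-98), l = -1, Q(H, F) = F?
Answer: 11973/17 ≈ 704.29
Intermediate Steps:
f = 17 (f = 3 + (-84 - 1*(-98)) = 3 + (-84 + 98) = 3 + 14 = 17)
u(x) = (-1 + x)**2/3 (u(x) = (x - 1)**2/3 = (-1 + x)**2/3)
U(v) = 2*v/(256/3 + v) (U(v) = (v + v)/(v + (-1 + 17)**2/3) = (2*v)/(v + (1/3)*16**2) = (2*v)/(v + (1/3)*256) = (2*v)/(v + 256/3) = (2*v)/(256/3 + v) = 2*v/(256/3 + v))
Q(170, 234)/U(f) = 234/((6*17/(256 + 3*17))) = 234/((6*17/(256 + 51))) = 234/((6*17/307)) = 234/((6*17*(1/307))) = 234/(102/307) = 234*(307/102) = 11973/17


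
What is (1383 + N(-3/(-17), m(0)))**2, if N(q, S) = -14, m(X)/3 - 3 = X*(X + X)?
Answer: 1874161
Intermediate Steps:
m(X) = 9 + 6*X**2 (m(X) = 9 + 3*(X*(X + X)) = 9 + 3*(X*(2*X)) = 9 + 3*(2*X**2) = 9 + 6*X**2)
(1383 + N(-3/(-17), m(0)))**2 = (1383 - 14)**2 = 1369**2 = 1874161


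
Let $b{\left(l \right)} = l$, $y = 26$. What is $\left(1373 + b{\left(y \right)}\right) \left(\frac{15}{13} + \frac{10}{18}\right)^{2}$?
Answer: $\frac{55960000}{13689} \approx 4088.0$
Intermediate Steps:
$\left(1373 + b{\left(y \right)}\right) \left(\frac{15}{13} + \frac{10}{18}\right)^{2} = \left(1373 + 26\right) \left(\frac{15}{13} + \frac{10}{18}\right)^{2} = 1399 \left(15 \cdot \frac{1}{13} + 10 \cdot \frac{1}{18}\right)^{2} = 1399 \left(\frac{15}{13} + \frac{5}{9}\right)^{2} = 1399 \left(\frac{200}{117}\right)^{2} = 1399 \cdot \frac{40000}{13689} = \frac{55960000}{13689}$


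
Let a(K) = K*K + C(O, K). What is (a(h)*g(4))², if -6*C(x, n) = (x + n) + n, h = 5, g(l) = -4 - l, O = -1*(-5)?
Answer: 32400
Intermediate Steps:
O = 5
C(x, n) = -n/3 - x/6 (C(x, n) = -((x + n) + n)/6 = -((n + x) + n)/6 = -(x + 2*n)/6 = -n/3 - x/6)
a(K) = -⅚ + K² - K/3 (a(K) = K*K + (-K/3 - ⅙*5) = K² + (-K/3 - ⅚) = K² + (-⅚ - K/3) = -⅚ + K² - K/3)
(a(h)*g(4))² = ((-⅚ + 5² - ⅓*5)*(-4 - 1*4))² = ((-⅚ + 25 - 5/3)*(-4 - 4))² = ((45/2)*(-8))² = (-180)² = 32400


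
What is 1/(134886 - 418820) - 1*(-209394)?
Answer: 59454075995/283934 ≈ 2.0939e+5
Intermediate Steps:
1/(134886 - 418820) - 1*(-209394) = 1/(-283934) + 209394 = -1/283934 + 209394 = 59454075995/283934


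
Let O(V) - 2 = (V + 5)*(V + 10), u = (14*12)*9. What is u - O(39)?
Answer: -646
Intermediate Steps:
u = 1512 (u = 168*9 = 1512)
O(V) = 2 + (5 + V)*(10 + V) (O(V) = 2 + (V + 5)*(V + 10) = 2 + (5 + V)*(10 + V))
u - O(39) = 1512 - (52 + 39**2 + 15*39) = 1512 - (52 + 1521 + 585) = 1512 - 1*2158 = 1512 - 2158 = -646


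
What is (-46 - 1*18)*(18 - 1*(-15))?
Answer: -2112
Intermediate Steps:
(-46 - 1*18)*(18 - 1*(-15)) = (-46 - 18)*(18 + 15) = -64*33 = -2112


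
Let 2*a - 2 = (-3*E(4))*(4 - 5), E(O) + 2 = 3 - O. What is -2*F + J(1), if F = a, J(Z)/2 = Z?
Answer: 9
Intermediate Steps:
J(Z) = 2*Z
E(O) = 1 - O (E(O) = -2 + (3 - O) = 1 - O)
a = -7/2 (a = 1 + ((-3*(1 - 1*4))*(4 - 5))/2 = 1 + (-3*(1 - 4)*(-1))/2 = 1 + (-3*(-3)*(-1))/2 = 1 + (9*(-1))/2 = 1 + (½)*(-9) = 1 - 9/2 = -7/2 ≈ -3.5000)
F = -7/2 ≈ -3.5000
-2*F + J(1) = -2*(-7/2) + 2*1 = 7 + 2 = 9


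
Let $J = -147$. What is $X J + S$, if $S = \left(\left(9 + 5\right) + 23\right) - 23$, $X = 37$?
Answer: $-5425$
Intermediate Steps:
$S = 14$ ($S = \left(14 + 23\right) - 23 = 37 - 23 = 14$)
$X J + S = 37 \left(-147\right) + 14 = -5439 + 14 = -5425$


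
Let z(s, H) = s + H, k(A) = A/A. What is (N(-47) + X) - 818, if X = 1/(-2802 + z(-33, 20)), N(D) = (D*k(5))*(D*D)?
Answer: -294564416/2815 ≈ -1.0464e+5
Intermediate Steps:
k(A) = 1
N(D) = D**3 (N(D) = (D*1)*(D*D) = D*D**2 = D**3)
z(s, H) = H + s
X = -1/2815 (X = 1/(-2802 + (20 - 33)) = 1/(-2802 - 13) = 1/(-2815) = -1/2815 ≈ -0.00035524)
(N(-47) + X) - 818 = ((-47)**3 - 1/2815) - 818 = (-103823 - 1/2815) - 818 = -292261746/2815 - 818 = -294564416/2815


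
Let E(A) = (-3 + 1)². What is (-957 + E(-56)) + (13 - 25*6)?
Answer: -1090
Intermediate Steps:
E(A) = 4 (E(A) = (-2)² = 4)
(-957 + E(-56)) + (13 - 25*6) = (-957 + 4) + (13 - 25*6) = -953 + (13 - 150) = -953 - 137 = -1090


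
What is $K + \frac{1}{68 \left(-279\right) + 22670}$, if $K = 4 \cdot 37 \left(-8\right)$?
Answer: $- \frac{4378431}{3698} \approx -1184.0$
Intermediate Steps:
$K = -1184$ ($K = 148 \left(-8\right) = -1184$)
$K + \frac{1}{68 \left(-279\right) + 22670} = -1184 + \frac{1}{68 \left(-279\right) + 22670} = -1184 + \frac{1}{-18972 + 22670} = -1184 + \frac{1}{3698} = - \frac{4378431}{3698}$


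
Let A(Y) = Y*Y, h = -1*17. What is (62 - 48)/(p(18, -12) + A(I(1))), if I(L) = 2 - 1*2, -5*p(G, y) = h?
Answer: 70/17 ≈ 4.1176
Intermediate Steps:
h = -17
p(G, y) = 17/5 (p(G, y) = -⅕*(-17) = 17/5)
I(L) = 0 (I(L) = 2 - 2 = 0)
A(Y) = Y²
(62 - 48)/(p(18, -12) + A(I(1))) = (62 - 48)/(17/5 + 0²) = 14/(17/5 + 0) = 14/(17/5) = 14*(5/17) = 70/17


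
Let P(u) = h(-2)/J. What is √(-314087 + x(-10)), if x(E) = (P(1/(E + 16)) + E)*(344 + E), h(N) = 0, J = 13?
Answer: I*√317427 ≈ 563.41*I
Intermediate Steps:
P(u) = 0 (P(u) = 0/13 = 0*(1/13) = 0)
x(E) = E*(344 + E) (x(E) = (0 + E)*(344 + E) = E*(344 + E))
√(-314087 + x(-10)) = √(-314087 - 10*(344 - 10)) = √(-314087 - 10*334) = √(-314087 - 3340) = √(-317427) = I*√317427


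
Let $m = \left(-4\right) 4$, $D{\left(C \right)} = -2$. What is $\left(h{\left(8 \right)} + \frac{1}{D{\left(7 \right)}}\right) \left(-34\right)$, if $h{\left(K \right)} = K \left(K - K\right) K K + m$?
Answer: $561$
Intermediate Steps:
$m = -16$
$h{\left(K \right)} = -16$ ($h{\left(K \right)} = K \left(K - K\right) K K - 16 = K 0 K K - 16 = 0 K K - 16 = 0 K - 16 = 0 - 16 = -16$)
$\left(h{\left(8 \right)} + \frac{1}{D{\left(7 \right)}}\right) \left(-34\right) = \left(-16 + \frac{1}{-2}\right) \left(-34\right) = \left(-16 - \frac{1}{2}\right) \left(-34\right) = \left(- \frac{33}{2}\right) \left(-34\right) = 561$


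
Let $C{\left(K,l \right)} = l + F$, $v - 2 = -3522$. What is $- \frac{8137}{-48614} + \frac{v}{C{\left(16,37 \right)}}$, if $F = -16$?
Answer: $- \frac{170950403}{1020894} \approx -167.45$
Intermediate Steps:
$v = -3520$ ($v = 2 - 3522 = -3520$)
$C{\left(K,l \right)} = -16 + l$ ($C{\left(K,l \right)} = l - 16 = -16 + l$)
$- \frac{8137}{-48614} + \frac{v}{C{\left(16,37 \right)}} = - \frac{8137}{-48614} - \frac{3520}{-16 + 37} = \left(-8137\right) \left(- \frac{1}{48614}\right) - \frac{3520}{21} = \frac{8137}{48614} - \frac{3520}{21} = - \frac{170950403}{1020894}$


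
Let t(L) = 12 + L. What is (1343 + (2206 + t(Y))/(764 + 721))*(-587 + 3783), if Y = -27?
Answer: 6380961016/1485 ≈ 4.2969e+6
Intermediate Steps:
(1343 + (2206 + t(Y))/(764 + 721))*(-587 + 3783) = (1343 + (2206 + (12 - 27))/(764 + 721))*(-587 + 3783) = (1343 + (2206 - 15)/1485)*3196 = (1343 + 2191*(1/1485))*3196 = (1343 + 2191/1485)*3196 = (1996546/1485)*3196 = 6380961016/1485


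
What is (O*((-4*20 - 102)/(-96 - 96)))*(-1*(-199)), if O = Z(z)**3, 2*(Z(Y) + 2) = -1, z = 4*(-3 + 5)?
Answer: -2263625/768 ≈ -2947.4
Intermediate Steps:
z = 8 (z = 4*2 = 8)
Z(Y) = -5/2 (Z(Y) = -2 + (1/2)*(-1) = -2 - 1/2 = -5/2)
O = -125/8 (O = (-5/2)**3 = -125/8 ≈ -15.625)
(O*((-4*20 - 102)/(-96 - 96)))*(-1*(-199)) = (-125*(-4*20 - 102)/(8*(-96 - 96)))*(-1*(-199)) = -125*(-80 - 102)/(8*(-192))*199 = -(-11375)*(-1)/(4*192)*199 = -125/8*91/96*199 = -11375/768*199 = -2263625/768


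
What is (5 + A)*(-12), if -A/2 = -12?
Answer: -348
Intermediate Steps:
A = 24 (A = -2*(-12) = 24)
(5 + A)*(-12) = (5 + 24)*(-12) = 29*(-12) = -348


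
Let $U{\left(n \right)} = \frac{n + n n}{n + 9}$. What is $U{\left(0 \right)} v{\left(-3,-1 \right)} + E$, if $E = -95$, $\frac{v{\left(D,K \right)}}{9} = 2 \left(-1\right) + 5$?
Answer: $-95$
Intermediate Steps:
$v{\left(D,K \right)} = 27$ ($v{\left(D,K \right)} = 9 \left(2 \left(-1\right) + 5\right) = 9 \left(-2 + 5\right) = 9 \cdot 3 = 27$)
$U{\left(n \right)} = \frac{n + n^{2}}{9 + n}$
$U{\left(0 \right)} v{\left(-3,-1 \right)} + E = \frac{0 \left(1 + 0\right)}{9 + 0} \cdot 27 - 95 = 0 \cdot \frac{1}{9} \cdot 1 \cdot 27 - 95 = 0 \cdot 27 - 95 = 0 - 95 = -95$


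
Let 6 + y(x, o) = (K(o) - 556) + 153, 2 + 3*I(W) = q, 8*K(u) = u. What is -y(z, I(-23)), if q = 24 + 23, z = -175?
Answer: 3257/8 ≈ 407.13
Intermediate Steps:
K(u) = u/8
q = 47
I(W) = 15 (I(W) = -⅔ + (⅓)*47 = -⅔ + 47/3 = 15)
y(x, o) = -409 + o/8 (y(x, o) = -6 + ((o/8 - 556) + 153) = -6 + ((-556 + o/8) + 153) = -6 + (-403 + o/8) = -409 + o/8)
-y(z, I(-23)) = -(-409 + (⅛)*15) = -(-409 + 15/8) = -1*(-3257/8) = 3257/8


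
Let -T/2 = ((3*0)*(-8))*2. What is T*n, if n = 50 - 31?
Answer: 0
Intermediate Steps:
n = 19
T = 0 (T = -2*(3*0)*(-8)*2 = -2*0*(-8)*2 = -0*2 = -2*0 = 0)
T*n = 0*19 = 0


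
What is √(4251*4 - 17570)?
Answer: I*√566 ≈ 23.791*I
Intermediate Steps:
√(4251*4 - 17570) = √(17004 - 17570) = √(-566) = I*√566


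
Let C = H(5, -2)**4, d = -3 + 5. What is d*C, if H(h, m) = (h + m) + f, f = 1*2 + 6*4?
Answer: 1414562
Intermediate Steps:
f = 26 (f = 2 + 24 = 26)
H(h, m) = 26 + h + m (H(h, m) = (h + m) + 26 = 26 + h + m)
d = 2
C = 707281 (C = (26 + 5 - 2)**4 = 29**4 = 707281)
d*C = 2*707281 = 1414562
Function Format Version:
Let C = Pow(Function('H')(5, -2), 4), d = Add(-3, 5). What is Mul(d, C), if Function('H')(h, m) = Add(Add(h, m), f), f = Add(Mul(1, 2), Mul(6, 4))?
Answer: 1414562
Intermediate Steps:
f = 26 (f = Add(2, 24) = 26)
Function('H')(h, m) = Add(26, h, m) (Function('H')(h, m) = Add(Add(h, m), 26) = Add(26, h, m))
d = 2
C = 707281 (C = Pow(Add(26, 5, -2), 4) = Pow(29, 4) = 707281)
Mul(d, C) = Mul(2, 707281) = 1414562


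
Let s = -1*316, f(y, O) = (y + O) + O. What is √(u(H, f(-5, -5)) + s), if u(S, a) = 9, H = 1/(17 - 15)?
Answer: I*√307 ≈ 17.521*I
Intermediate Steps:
f(y, O) = y + 2*O (f(y, O) = (O + y) + O = y + 2*O)
H = ½ (H = 1/2 = ½ ≈ 0.50000)
s = -316
√(u(H, f(-5, -5)) + s) = √(9 - 316) = √(-307) = I*√307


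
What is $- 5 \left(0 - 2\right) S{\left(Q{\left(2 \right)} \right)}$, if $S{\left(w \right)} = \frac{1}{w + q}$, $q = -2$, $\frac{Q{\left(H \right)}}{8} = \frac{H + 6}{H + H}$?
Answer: $\frac{5}{7} \approx 0.71429$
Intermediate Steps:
$Q{\left(H \right)} = \frac{4 \left(6 + H\right)}{H}$ ($Q{\left(H \right)} = 8 \frac{H + 6}{H + H} = 8 \frac{6 + H}{2 H} = \frac{4 \left(6 + H\right)}{H}$)
$S{\left(w \right)} = \frac{1}{-2 + w}$ ($S{\left(w \right)} = \frac{1}{w - 2} = \frac{1}{-2 + w}$)
$- 5 \left(0 - 2\right) S{\left(Q{\left(2 \right)} \right)} = \frac{\left(-5\right) \left(0 - 2\right)}{-2 + \left(4 + \frac{24}{2}\right)} = \frac{\left(-5\right) \left(-2\right)}{-2 + \left(4 + 24 \cdot \frac{1}{2}\right)} = \frac{10}{-2 + \left(4 + 12\right)} = \frac{10}{-2 + 16} = \frac{10}{14} = 10 \cdot \frac{1}{14} = \frac{5}{7}$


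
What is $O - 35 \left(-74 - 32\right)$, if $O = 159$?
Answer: $3869$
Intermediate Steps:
$O - 35 \left(-74 - 32\right) = 159 - 35 \left(-74 - 32\right) = 159 - -3710 = 159 + 3710 = 3869$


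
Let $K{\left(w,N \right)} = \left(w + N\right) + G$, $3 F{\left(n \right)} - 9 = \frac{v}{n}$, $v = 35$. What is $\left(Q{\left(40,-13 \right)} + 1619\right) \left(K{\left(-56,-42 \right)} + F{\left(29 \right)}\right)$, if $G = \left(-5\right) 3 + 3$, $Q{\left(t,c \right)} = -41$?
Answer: $- \frac{4878124}{29} \approx -1.6821 \cdot 10^{5}$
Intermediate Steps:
$G = -12$ ($G = -15 + 3 = -12$)
$F{\left(n \right)} = 3 + \frac{35}{3 n}$ ($F{\left(n \right)} = 3 + \frac{35 \frac{1}{n}}{3} = 3 + \frac{35}{3 n}$)
$K{\left(w,N \right)} = -12 + N + w$ ($K{\left(w,N \right)} = \left(w + N\right) - 12 = \left(N + w\right) - 12 = -12 + N + w$)
$\left(Q{\left(40,-13 \right)} + 1619\right) \left(K{\left(-56,-42 \right)} + F{\left(29 \right)}\right) = \left(-41 + 1619\right) \left(\left(-12 - 42 - 56\right) + \left(3 + \frac{35}{3 \cdot 29}\right)\right) = 1578 \left(-110 + \left(3 + \frac{35}{3} \cdot \frac{1}{29}\right)\right) = 1578 \left(-110 + \left(3 + \frac{35}{87}\right)\right) = 1578 \left(-110 + \frac{296}{87}\right) = 1578 \left(- \frac{9274}{87}\right) = - \frac{4878124}{29}$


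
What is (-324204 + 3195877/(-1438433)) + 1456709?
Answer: 1629029368788/1438433 ≈ 1.1325e+6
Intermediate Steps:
(-324204 + 3195877/(-1438433)) + 1456709 = (-324204 + 3195877*(-1/1438433)) + 1456709 = (-324204 - 3195877/1438433) + 1456709 = -466348928209/1438433 + 1456709 = 1629029368788/1438433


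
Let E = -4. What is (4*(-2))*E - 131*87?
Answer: -11365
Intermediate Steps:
(4*(-2))*E - 131*87 = (4*(-2))*(-4) - 131*87 = -8*(-4) - 11397 = 32 - 11397 = -11365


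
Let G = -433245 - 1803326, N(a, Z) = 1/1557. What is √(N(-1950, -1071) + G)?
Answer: I*√602445000958/519 ≈ 1495.5*I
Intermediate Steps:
N(a, Z) = 1/1557
G = -2236571
√(N(-1950, -1071) + G) = √(1/1557 - 2236571) = √(-3482341046/1557) = I*√602445000958/519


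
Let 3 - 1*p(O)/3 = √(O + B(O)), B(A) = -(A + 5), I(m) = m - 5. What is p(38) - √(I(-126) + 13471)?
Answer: 9 - 2*√3335 - 3*I*√5 ≈ -106.5 - 6.7082*I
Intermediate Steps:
I(m) = -5 + m
B(A) = -5 - A (B(A) = -(5 + A) = -5 - A)
p(O) = 9 - 3*I*√5 (p(O) = 9 - 3*√(O + (-5 - O)) = 9 - 3*I*√5)
p(38) - √(I(-126) + 13471) = (9 - 3*I*√5) - √((-5 - 126) + 13471) = (9 - 3*I*√5) - √(-131 + 13471) = (9 - 3*I*√5) - √13340 = (9 - 3*I*√5) - 2*√3335 = 9 - 2*√3335 - 3*I*√5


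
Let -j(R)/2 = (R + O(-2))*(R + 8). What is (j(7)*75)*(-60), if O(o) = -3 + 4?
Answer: 1080000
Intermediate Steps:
O(o) = 1
j(R) = -2*(1 + R)*(8 + R) (j(R) = -2*(R + 1)*(R + 8) = -2*(1 + R)*(8 + R))
(j(7)*75)*(-60) = ((-16 - 18*7 - 2*7²)*75)*(-60) = ((-16 - 126 - 2*49)*75)*(-60) = ((-16 - 126 - 98)*75)*(-60) = -240*75*(-60) = -18000*(-60) = 1080000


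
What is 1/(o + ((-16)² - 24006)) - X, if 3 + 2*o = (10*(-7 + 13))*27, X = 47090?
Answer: -2160630472/45883 ≈ -47090.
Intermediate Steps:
o = 1617/2 (o = -3/2 + ((10*(-7 + 13))*27)/2 = -3/2 + ((10*6)*27)/2 = -3/2 + (60*27)/2 = -3/2 + (½)*1620 = -3/2 + 810 = 1617/2 ≈ 808.50)
1/(o + ((-16)² - 24006)) - X = 1/(1617/2 + ((-16)² - 24006)) - 1*47090 = 1/(1617/2 + (256 - 24006)) - 47090 = 1/(1617/2 - 23750) - 47090 = 1/(-45883/2) - 47090 = -2/45883 - 47090 = -2160630472/45883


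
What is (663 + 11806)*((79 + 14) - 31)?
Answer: 773078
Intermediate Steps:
(663 + 11806)*((79 + 14) - 31) = 12469*(93 - 31) = 12469*62 = 773078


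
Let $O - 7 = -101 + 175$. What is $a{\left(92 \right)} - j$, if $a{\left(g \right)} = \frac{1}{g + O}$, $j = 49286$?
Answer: $- \frac{8526477}{173} \approx -49286.0$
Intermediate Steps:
$O = 81$ ($O = 7 + \left(-101 + 175\right) = 7 + 74 = 81$)
$a{\left(g \right)} = \frac{1}{81 + g}$ ($a{\left(g \right)} = \frac{1}{g + 81} = \frac{1}{81 + g}$)
$a{\left(92 \right)} - j = \frac{1}{81 + 92} - 49286 = \frac{1}{173} - 49286 = - \frac{8526477}{173}$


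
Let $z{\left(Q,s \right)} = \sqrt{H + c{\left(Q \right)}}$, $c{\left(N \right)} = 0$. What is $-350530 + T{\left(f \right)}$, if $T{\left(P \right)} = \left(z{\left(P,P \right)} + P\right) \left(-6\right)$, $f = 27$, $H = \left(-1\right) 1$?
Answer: $-350692 - 6 i \approx -3.5069 \cdot 10^{5} - 6.0 i$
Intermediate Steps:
$H = -1$
$z{\left(Q,s \right)} = i$ ($z{\left(Q,s \right)} = \sqrt{-1 + 0} = \sqrt{-1} = i$)
$T{\left(P \right)} = - 6 i - 6 P$ ($T{\left(P \right)} = \left(i + P\right) \left(-6\right) = - 6 i - 6 P$)
$-350530 + T{\left(f \right)} = -350530 - \left(162 + 6 i\right) = -350692 - 6 i$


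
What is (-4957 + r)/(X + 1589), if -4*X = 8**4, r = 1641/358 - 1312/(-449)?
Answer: -795591589/90819230 ≈ -8.7602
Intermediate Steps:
r = 1206505/160742 (r = 1641*(1/358) - 1312*(-1/449) = 1641/358 + 1312/449 = 1206505/160742 ≈ 7.5058)
X = -1024 (X = -1/4*8**4 = -1/4*4096 = -1024)
(-4957 + r)/(X + 1589) = (-4957 + 1206505/160742)/(-1024 + 1589) = -795591589/160742/565 = -795591589/160742*1/565 = -795591589/90819230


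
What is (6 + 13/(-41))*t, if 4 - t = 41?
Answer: -8621/41 ≈ -210.27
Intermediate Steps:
t = -37 (t = 4 - 1*41 = 4 - 41 = -37)
(6 + 13/(-41))*t = (6 + 13/(-41))*(-37) = (6 + 13*(-1/41))*(-37) = (6 - 13/41)*(-37) = (233/41)*(-37) = -8621/41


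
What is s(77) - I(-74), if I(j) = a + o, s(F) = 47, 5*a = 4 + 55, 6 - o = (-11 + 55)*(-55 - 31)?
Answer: -18774/5 ≈ -3754.8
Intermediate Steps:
o = 3790 (o = 6 - (-11 + 55)*(-55 - 31) = 6 - 44*(-86) = 6 - 1*(-3784) = 6 + 3784 = 3790)
a = 59/5 (a = (4 + 55)/5 = (⅕)*59 = 59/5 ≈ 11.800)
I(j) = 19009/5 (I(j) = 59/5 + 3790 = 19009/5)
s(77) - I(-74) = 47 - 1*19009/5 = 47 - 19009/5 = -18774/5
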